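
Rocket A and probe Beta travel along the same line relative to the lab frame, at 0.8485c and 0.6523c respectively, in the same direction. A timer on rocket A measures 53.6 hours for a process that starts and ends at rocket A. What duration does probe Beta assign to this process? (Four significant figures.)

59.67 hours

The velocity of rocket A relative to probe Beta is (0.8485 − 0.6523)c / (1 − 0.8485×0.6523) = 0.43939c; relative speed 0.43939c.
At |u| = 0.43939c, γ = (1 − 0.193064)^(−1/2) = 1.1132.
Rocket A's interval is proper; time dilation gives Δt_B = γΔτ = 1.1132 × 53.6 hours = 59.67 hours.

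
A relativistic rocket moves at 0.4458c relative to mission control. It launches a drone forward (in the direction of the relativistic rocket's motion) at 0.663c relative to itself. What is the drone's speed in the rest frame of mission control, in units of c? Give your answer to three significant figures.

Relativistic velocity addition: u = (u' + v)/(1 + u'v/c²), with u' = 0.663c and v = 0.4458c.
Numerator: 0.663 + 0.4458 = 1.1088. Denominator: 1 + (0.663)(0.4458) = 1.2955654.
u = 1.1088/1.2955654 = 0.85584, so the speed is 0.856c.

0.856c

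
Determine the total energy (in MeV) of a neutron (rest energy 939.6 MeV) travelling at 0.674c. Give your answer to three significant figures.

Lorentz factor: γ = (1 − 0.454276)^(−1/2) = 1.3537.
Total energy: E = γmc² = 1.3537 × 939.6 MeV = 1270 MeV.

1270 MeV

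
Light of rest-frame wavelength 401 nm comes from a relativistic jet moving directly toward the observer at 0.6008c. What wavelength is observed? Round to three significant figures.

Relativistic Doppler for wavelength: λ_obs = λ_src · √((1−β)/(1+β)).
With β = 0.6008: factor = √(0.3992/1.6008) = 0.49937.
λ_obs = 401 × 0.49937 = 200 nm.

200 nm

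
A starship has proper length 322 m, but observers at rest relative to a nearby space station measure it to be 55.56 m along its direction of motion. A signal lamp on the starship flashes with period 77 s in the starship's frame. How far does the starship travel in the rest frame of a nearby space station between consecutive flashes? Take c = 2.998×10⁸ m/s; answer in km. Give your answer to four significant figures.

1.318×10^8 km

γ = L₀/L = 322/55.56 = 5.79554.
β = √(1 − 1/γ²) = 0.985. Lab-frame period = γτ = 5.79554×77 s = 446.26 s. Distance = βc × γτ = 0.985 × 2.998×10⁸ m/s × 446.26 s = 1.3178×10^11 m = 1.318×10^8 km.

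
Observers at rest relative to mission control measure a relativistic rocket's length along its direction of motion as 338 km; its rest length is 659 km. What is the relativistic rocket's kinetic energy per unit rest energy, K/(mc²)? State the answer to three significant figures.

0.950

From L = L₀/γ: γ = 659/338 = 1.9497.
K/(mc²) = γ − 1 = 1.9497 − 1 = 0.950.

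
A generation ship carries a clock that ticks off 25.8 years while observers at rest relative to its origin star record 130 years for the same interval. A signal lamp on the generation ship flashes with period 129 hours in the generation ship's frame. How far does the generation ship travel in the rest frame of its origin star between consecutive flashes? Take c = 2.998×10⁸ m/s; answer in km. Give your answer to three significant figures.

6.88×10^11 km

The time-dilation ratio gives γ = 130/25.8 = 5.03876.
β = √(1 − 1/γ²) = 0.98011. Lab-frame period = γτ = 5.03876×129 hours = 650 hours. Distance = βc × γτ = 0.98011 × 2.998×10⁸ m/s × 2340000 s = 6.8758×10^14 m = 6.88×10^11 km.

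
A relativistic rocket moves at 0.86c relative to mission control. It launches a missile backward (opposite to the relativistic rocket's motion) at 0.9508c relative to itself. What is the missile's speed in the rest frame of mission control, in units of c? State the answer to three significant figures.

0.498c

Relativistic velocity addition: u = (u' + v)/(1 + u'v/c²), with u' = −0.9508c and v = 0.86c.
Numerator: −0.9508 + 0.86 = −0.0908. Denominator: 1 + (−0.9508)(0.86) = 0.182312.
u = −0.0908/0.182312 = −0.49805, so the speed is 0.498c.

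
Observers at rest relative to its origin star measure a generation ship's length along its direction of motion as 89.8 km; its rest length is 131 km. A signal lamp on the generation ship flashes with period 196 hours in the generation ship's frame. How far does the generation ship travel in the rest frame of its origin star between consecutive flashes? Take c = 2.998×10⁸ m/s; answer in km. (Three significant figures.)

γ = L₀/L = 131/89.8 = 1.4588.
β = √(1 − 1/γ²) = 0.72808. Lab-frame period = γτ = 1.4588×196 hours = 285.92 hours. Distance = βc × γτ = 0.72808 × 2.998×10⁸ m/s × 1029312 s = 2.2468×10^14 m = 2.25×10^11 km.

2.25×10^11 km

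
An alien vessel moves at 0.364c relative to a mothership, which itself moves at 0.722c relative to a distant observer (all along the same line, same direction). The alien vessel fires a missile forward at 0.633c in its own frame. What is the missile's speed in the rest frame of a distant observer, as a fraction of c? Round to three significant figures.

First combine the missile and alien vessel (S''→S'): u₁ = (0.633 + 0.364)/(1 + 0.633×0.364) = 0.997/1.230412 = 0.8103.
Then combine with the mothership (S'→S): u = (0.8103 + 0.722)/(1 + 0.8103×0.722) = 1.5323/1.5850366 = 0.96673.

0.967c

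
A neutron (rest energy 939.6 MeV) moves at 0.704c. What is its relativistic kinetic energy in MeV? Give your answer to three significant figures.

383 MeV

γ = 1/√(1 − β²) = 1/√(1 − 0.495616) = 1/√0.504384 = 1/0.7102 = 1.40805.
Kinetic energy: K = (γ − 1)mc² = (1.40805 − 1) × 939.6 MeV = 0.40805 × 939.6 = 383 MeV.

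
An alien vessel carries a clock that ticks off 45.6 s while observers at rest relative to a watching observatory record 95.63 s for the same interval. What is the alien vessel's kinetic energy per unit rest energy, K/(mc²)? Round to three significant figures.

1.10

The time-dilation ratio gives γ = 95.63/45.6 = 2.09715.
K/(mc²) = γ − 1 = 2.09715 − 1 = 1.10.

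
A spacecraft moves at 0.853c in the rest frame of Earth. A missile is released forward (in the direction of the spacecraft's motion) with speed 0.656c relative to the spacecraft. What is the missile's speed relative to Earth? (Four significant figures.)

Relativistic velocity addition: u = (u' + v)/(1 + u'v/c²), with u' = 0.656c and v = 0.853c.
Numerator: 0.656 + 0.853 = 1.509. Denominator: 1 + (0.656)(0.853) = 1.559568.
u = 1.509/1.559568 = 0.96758, so the speed is 0.9676c.

0.9676c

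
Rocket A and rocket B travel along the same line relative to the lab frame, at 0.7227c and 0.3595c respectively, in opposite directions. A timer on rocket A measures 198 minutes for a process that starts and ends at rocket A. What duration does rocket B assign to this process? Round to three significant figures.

387 minutes

Transform rocket A's velocity into rocket B's frame: (0.7227 + 0.3595)/(1 + 0.7227·0.3595) = 1.0822/1.25981065, so the relative speed is 0.85902c.
At |u| = 0.85902c, γ = (1 − 0.737915)^(−1/2) = 1.9533.
The clock on rocket A records proper time, so rocket B measures Δt = γΔτ = 1.9533 × 198 = 387 minutes.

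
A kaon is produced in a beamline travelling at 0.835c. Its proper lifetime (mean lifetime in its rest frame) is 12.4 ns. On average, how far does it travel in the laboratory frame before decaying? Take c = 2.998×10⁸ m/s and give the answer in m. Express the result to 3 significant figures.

5.64 m

γ = 1/√(1 − β²) = 1/√(1 − 0.697225) = 1/√0.302775 = 1/0.55025 = 1.8174.
Lab-frame lifetime: Δt = γτ = 1.8174 × 12.4 ns = 22.536 ns.
Distance: d = vΔt = 0.835 × 2.998×10⁸ m/s × 2.2536×10^-8 s = 5.64 m.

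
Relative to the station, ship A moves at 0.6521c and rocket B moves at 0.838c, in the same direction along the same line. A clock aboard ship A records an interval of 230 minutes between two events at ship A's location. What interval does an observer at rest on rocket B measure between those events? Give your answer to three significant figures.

252 minutes

The velocity of ship A relative to rocket B is (0.6521 − 0.838)c / (1 − 0.6521×0.838) = −0.40989c; relative speed 0.40989c.
At |u| = 0.40989c, γ = (1 − 0.16801)^(−1/2) = 1.0963.
The clock on ship A records proper time, so rocket B measures Δt = γΔτ = 1.0963 × 230 = 252 minutes.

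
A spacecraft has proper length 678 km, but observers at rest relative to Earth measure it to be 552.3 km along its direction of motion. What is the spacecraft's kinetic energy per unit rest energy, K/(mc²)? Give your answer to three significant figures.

Length contraction gives γ = L₀/L = 678/552.3 = 1.22759.
K/(mc²) = γ − 1 = 1.22759 − 1 = 0.228.

0.228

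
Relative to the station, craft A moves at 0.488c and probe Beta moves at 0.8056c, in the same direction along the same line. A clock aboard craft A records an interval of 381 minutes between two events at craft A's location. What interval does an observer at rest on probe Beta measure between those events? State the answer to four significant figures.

Speed of craft A in probe Beta's frame: u = (v_A − v_B)/(1 − v_A v_B/c²) = (0.488 − 0.8056)/(1 − 0.488×0.8056) = −0.3176/0.6068672 = −0.52334; |u| = 0.52334c.
γ for this relative speed: γ = 1/√(1 − 0.273885) = 1.1735.
The clock on craft A records proper time, so probe Beta measures Δt = γΔτ = 1.1735 × 381 = 447.1 minutes.

447.1 minutes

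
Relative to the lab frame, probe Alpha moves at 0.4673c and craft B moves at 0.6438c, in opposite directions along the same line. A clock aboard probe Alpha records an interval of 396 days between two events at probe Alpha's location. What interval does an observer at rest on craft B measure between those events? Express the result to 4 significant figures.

761.5 days

Transform probe Alpha's velocity into craft B's frame: (0.4673 + 0.6438)/(1 + 0.4673·0.6438) = 1.1111/1.30084774, so the relative speed is 0.85414c.
γ for this relative speed: γ = 1/√(1 − 0.729555) = 1.9229.
The clock on probe Alpha records proper time, so craft B measures Δt = γΔτ = 1.9229 × 396 = 761.5 days.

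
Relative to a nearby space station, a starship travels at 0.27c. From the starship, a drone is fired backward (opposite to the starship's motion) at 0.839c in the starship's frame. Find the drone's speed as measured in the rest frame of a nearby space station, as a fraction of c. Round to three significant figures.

0.736c

Relativistic velocity addition: u = (u' + v)/(1 + u'v/c²), with u' = −0.839c and v = 0.27c.
Numerator: −0.839 + 0.27 = −0.569. Denominator: 1 + (−0.839)(0.27) = 0.77347.
u = −0.569/0.77347 = −0.73565, so the speed is 0.736c.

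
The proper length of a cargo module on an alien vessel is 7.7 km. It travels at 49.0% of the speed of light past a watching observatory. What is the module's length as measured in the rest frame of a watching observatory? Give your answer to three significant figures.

6.71 km

β² = 0.2401, so γ = 1/√0.7599 = 1.1472.
Along the direction of motion the measured length is L₀/γ = 7.7/1.1472 = 6.71 km.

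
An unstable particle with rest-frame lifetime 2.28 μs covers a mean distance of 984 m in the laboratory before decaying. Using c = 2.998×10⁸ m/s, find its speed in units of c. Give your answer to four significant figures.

0.8213c

d = βγcτ ⇒ βγ = d/(cτ) = 984.0 m / (683.544 m) = 1.4396.
β = (βγ)/√(1+(βγ)²) = 1.4396/√3.07245 = 0.8213.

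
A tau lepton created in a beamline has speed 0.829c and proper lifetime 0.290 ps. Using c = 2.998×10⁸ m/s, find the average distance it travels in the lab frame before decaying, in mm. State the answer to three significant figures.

0.129 mm

With β = 0.829, γ = 1/√(1 − 0.829²) = 1/√0.312759 = 1.7881.
Lab-frame lifetime: Δt = γτ = 1.7881 × 0.290 ps = 0.51855 ps.
Distance: d = vΔt = 0.829 × 2.998×10⁸ m/s × 5.1855×10^-13 s = 1.29×10^-4 m = 0.129 mm.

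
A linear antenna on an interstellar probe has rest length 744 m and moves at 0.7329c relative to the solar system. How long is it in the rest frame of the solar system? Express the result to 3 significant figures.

506 m

β² = 0.53714241, so γ = 1/√0.46285759 = 1.4699.
Length contraction: L = L₀/γ = 744/1.4699 = 506 m.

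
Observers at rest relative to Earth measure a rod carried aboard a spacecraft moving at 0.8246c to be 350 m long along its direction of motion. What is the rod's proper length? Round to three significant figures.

619 m

β² = 0.67996516, so γ = 1/√0.32003484 = 1.7677.
Proper length: L₀ = γ·L = 1.7677 × 350 = 619 m.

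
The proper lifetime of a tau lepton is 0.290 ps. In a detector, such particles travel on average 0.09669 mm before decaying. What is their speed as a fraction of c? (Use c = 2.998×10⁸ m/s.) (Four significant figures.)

Let x = d/(cτ) = 9.669×10^-5 m / (2.998×10⁸ m/s × 2.900×10^-13 s) = 1.1121. Since d = βγcτ, x = βγ = β/√(1−β²).
Solving: β² = x²/(1+x²) = 1.23677/2.23677 = 0.552927, so β = 0.7436.

0.7436c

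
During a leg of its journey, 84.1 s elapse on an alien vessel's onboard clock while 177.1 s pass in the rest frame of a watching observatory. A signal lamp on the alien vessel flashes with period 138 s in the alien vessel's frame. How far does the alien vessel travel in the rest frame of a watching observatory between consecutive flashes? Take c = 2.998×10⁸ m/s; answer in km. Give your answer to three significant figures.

7.67×10^7 km

γ = Δt/Δτ = 177.1/84.1 = 2.10583.
β = √(1 − 1/γ²) = 0.88005. Lab-frame period = γτ = 2.10583×138 s = 290.6 s. Distance = βc × γτ = 0.88005 × 2.998×10⁸ m/s × 290.6 s = 7.6672×10^10 m = 7.67×10^7 km.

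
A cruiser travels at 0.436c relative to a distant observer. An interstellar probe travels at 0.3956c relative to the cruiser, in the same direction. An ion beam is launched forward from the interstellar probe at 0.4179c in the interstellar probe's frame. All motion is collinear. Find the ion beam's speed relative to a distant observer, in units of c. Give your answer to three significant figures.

Compose velocities in two stages. Stage 1 (into S'): u₁ = (0.4179+0.3956)/(1+0.4179×0.3956) = 0.69809.
Stage 2 (into S): u = (0.69809+0.436)/(1+0.69809×0.436) = 0.86946, so the speed is 0.869c.

0.869c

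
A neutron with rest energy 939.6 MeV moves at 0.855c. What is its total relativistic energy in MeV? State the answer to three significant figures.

γ = 1/√(1 − β²) = 1/√(1 − 0.731025) = 1/√0.268975 = 1/0.518628 = 1.9282.
Total energy: E = γmc² = 1.9282 × 939.6 MeV = 1810 MeV.

1810 MeV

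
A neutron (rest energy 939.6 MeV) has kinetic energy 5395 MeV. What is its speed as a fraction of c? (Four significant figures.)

γ = 1 + K/(mc²) = 1 + 5395/939.6 = 6.7418.
β = √(1 − 1/γ²) = √(1 − 0.0220013) = √0.9779987 = 0.9889.

0.9889c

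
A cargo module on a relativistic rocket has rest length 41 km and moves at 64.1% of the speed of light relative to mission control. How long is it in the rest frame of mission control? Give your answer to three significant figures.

31.5 km

With β = 0.641, γ = 1/√(1 − 0.641²) = 1/√0.589119 = 1.3029.
Length contraction: L = L₀/γ = 41/1.3029 = 31.5 km.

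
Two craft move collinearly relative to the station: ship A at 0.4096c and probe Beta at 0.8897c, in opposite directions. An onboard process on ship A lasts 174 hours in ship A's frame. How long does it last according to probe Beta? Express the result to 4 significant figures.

570.0 hours

Speed of ship A in probe Beta's frame: u = (v_A + v_B)/(1 + v_A v_B/c²) = (0.4096 + 0.8897)/(1 + 0.4096×0.8897) = 1.2993/1.36442112 = 0.95227; |u| = 0.95227c.
At |u| = 0.95227c, γ = (1 − 0.906818)^(−1/2) = 3.2759.
Ship A's interval is proper; time dilation gives Δt_B = γΔτ = 3.2759 × 174 hours = 570.0 hours.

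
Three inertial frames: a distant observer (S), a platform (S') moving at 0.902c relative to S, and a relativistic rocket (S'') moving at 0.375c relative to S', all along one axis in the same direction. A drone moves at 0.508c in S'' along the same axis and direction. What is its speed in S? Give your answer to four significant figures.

0.9848c

Compose velocities in two stages. Stage 1 (into S'): u₁ = (0.508+0.375)/(1+0.508×0.375) = 0.74171.
Stage 2 (into S): u = (0.74171+0.902)/(1+0.74171×0.902) = 0.98483, so the speed is 0.9848c.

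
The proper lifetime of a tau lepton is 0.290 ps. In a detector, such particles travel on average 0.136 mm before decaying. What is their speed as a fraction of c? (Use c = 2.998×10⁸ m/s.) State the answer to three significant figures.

0.843c

Lab distance = (lab lifetime)·v = γτ·βc, so βγ = d/(cτ) = 1.360×10^-4/(2.998×10⁸ × 2.900×10^-13) = 1.5643.
With βγ = 1.5643: γ² = 1 + (βγ)² = 3.44703, and β = (βγ)/γ = 1.5643/1.85662 = 0.843.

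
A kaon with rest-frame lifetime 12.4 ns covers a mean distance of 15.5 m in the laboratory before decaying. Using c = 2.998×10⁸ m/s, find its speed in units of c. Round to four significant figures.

0.9724c

Let x = d/(cτ) = 15.50 m / (2.998×10⁸ m/s × 1.240×10^-8 s) = 4.1694. Since d = βγcτ, x = βγ = β/√(1−β²).
Solving: β² = x²/(1+x²) = 17.3839/18.3839 = 0.945605, so β = 0.9724.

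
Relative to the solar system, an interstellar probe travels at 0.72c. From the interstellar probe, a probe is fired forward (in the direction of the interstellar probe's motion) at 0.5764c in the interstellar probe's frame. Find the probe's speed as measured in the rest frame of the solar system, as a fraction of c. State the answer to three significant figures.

In units of c, u = (u' + v)/(1 + u'v) with u' = 0.5764 and v = 0.72.
Numerator: 0.5764 + 0.72 = 1.2964. Denominator: 1 + (0.5764)(0.72) = 1.415008.
u = 1.2964/1.415008 = 0.91618, so the speed is 0.916c.

0.916c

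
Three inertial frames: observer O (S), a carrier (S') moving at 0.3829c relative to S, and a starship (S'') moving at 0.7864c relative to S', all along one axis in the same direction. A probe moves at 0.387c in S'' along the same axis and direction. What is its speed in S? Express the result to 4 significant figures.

Compose velocities in two stages. Stage 1 (into S'): u₁ = (0.387+0.7864)/(1+0.387×0.7864) = 0.89961.
Stage 2 (into S): u = (0.89961+0.3829)/(1+0.89961×0.3829) = 0.95392, so the speed is 0.9539c.

0.9539c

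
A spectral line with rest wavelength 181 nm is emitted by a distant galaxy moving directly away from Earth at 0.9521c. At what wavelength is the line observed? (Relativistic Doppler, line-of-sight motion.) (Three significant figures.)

1160 nm

Relativistic Doppler for wavelength: λ_obs = λ_src · √((1+β)/(1−β)).
With β = 0.9521: factor = √(1.9521/0.0479) = 6.3839.
λ_obs = 181 × 6.3839 = 1160 nm.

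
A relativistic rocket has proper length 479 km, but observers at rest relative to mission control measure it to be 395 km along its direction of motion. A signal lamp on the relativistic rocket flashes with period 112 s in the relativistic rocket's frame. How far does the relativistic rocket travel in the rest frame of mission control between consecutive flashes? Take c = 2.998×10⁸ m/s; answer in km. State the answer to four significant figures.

2.303×10^7 km

γ = L₀/L = 479/395 = 1.21266.
β = √(1 − 1/γ²) = 0.56567. Lab-frame period = γτ = 1.21266×112 s = 135.82 s. Distance = βc × γτ = 0.56567 × 2.998×10⁸ m/s × 135.82 s = 2.3033×10^10 m = 2.303×10^7 km.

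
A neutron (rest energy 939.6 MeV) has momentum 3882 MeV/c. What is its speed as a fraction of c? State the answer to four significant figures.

pc/(mc²) = 3882/939.6 = 4.1315 = βγ = β/√(1−β²).
So β² = x²/(1 + x²) with x = 4.1315: x² = 17.0693, β² = 17.0693/18.0693 = 0.944658, β = 0.9719.

0.9719c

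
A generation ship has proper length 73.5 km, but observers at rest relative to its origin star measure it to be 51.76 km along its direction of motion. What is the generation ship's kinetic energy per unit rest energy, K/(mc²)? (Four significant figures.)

0.4200

Length contraction gives γ = L₀/L = 73.5/51.76 = 1.42002.
K/(mc²) = γ − 1 = 1.42002 − 1 = 0.4200.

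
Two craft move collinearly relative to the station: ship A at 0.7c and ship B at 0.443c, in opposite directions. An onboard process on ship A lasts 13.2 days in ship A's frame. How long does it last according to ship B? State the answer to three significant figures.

27.0 days

Speed of ship A in ship B's frame: u = (v_A + v_B)/(1 + v_A v_B/c²) = (0.7 + 0.443)/(1 + 0.7×0.443) = 1.143/1.3101 = 0.87245; |u| = 0.87245c.
At |u| = 0.87245c, γ = (1 − 0.761169)^(−1/2) = 2.0462.
Ship A's interval is proper; time dilation gives Δt_B = γΔτ = 2.0462 × 13.2 days = 27.0 days.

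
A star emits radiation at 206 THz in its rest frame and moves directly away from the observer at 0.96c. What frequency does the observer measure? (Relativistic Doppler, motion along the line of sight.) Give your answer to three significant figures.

29.4 THz

Relativistic Doppler (source moving away): f_obs = f_src · √((1−β)/(1+β)).
With β = 0.96: factor = √(0.04/1.96) = 0.14286.
f_obs = 206 × 0.14286 = 29.4 THz.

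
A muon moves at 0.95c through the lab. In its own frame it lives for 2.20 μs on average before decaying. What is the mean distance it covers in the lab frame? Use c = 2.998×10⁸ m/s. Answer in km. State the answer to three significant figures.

β² = 0.9025, so γ = 1/√0.0975 = 3.2026.
Lab-frame lifetime: Δt = γτ = 3.2026 × 2.20 μs = 7.0457 μs.
Distance: d = vΔt = 0.95 × 2.998×10⁸ m/s × 7.0457×10^-6 s = 2010 m = 2.01 km.

2.01 km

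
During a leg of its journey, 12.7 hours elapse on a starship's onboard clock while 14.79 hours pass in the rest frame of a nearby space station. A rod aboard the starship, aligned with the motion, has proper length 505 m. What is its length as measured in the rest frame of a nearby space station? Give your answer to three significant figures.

434 m

γ = Δt/Δτ = 14.79/12.7 = 1.16457.
L = L₀/γ = 505/1.16457 = 434 m.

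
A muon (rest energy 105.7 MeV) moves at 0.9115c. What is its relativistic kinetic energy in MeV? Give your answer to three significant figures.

With β = 0.9115, γ = 1/√(1 − 0.9115²) = 1/√0.16916775 = 2.4313.
Kinetic energy: K = (γ − 1)mc² = (2.4313 − 1) × 105.7 MeV = 1.4313 × 105.7 = 151 MeV.

151 MeV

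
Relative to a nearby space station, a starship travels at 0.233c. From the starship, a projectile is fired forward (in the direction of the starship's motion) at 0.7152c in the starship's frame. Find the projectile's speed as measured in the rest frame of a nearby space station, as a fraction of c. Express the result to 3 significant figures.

0.813c

Relativistic velocity addition: u = (u' + v)/(1 + u'v/c²), with u' = 0.7152c and v = 0.233c.
Numerator: 0.7152 + 0.233 = 0.9482. Denominator: 1 + (0.7152)(0.233) = 1.1666416.
u = 0.9482/1.1666416 = 0.81276, so the speed is 0.813c.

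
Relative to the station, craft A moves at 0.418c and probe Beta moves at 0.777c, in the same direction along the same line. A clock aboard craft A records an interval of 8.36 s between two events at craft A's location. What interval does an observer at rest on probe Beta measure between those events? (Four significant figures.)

Speed of craft A in probe Beta's frame: u = (v_A − v_B)/(1 − v_A v_B/c²) = (0.418 − 0.777)/(1 − 0.418×0.777) = −0.359/0.675214 = −0.53168; |u| = 0.53168c.
At |u| = 0.53168c, γ = (1 − 0.282684)^(−1/2) = 1.1807.
Craft A's interval is proper; time dilation gives Δt_B = γΔτ = 1.1807 × 8.36 s = 9.871 s.

9.871 s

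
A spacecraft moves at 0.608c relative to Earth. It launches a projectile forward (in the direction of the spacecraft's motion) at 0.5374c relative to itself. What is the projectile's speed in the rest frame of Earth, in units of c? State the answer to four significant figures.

In units of c, u = (u' + v)/(1 + u'v) with u' = 0.5374 and v = 0.608.
Numerator: 0.5374 + 0.608 = 1.1454. Denominator: 1 + (0.5374)(0.608) = 1.3267392.
u = 1.1454/1.3267392 = 0.86332, so the speed is 0.8633c.

0.8633c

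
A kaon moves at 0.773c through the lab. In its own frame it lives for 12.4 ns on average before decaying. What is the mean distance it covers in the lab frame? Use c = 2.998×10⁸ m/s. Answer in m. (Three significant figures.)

γ = 1/√(1 − β²) = 1/√(1 − 0.597529) = 1/√0.402471 = 1/0.634406 = 1.5763.
Lab-frame lifetime: Δt = γτ = 1.5763 × 12.4 ns = 19.546 ns.
Distance: d = vΔt = 0.773 × 2.998×10⁸ m/s × 1.9546×10^-8 s = 4.53 m.

4.53 m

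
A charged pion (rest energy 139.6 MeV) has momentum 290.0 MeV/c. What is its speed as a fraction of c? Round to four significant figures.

βγ = pc/(mc²) = 290.0/139.6 = 2.0774.
Since γ² = 1 + (βγ)² = 5.31559, γ = √5.31559 = 2.30556, and β = (βγ)/γ = 2.0774/2.30556 = 0.9010.

0.9010c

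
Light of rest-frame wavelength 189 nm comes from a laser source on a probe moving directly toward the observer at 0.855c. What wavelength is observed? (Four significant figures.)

Relativistic Doppler for wavelength: λ_obs = λ_src · √((1−β)/(1+β)).
With β = 0.855: factor = √(0.145/1.855) = 0.27958.
λ_obs = 189 × 0.27958 = 52.84 nm.

52.84 nm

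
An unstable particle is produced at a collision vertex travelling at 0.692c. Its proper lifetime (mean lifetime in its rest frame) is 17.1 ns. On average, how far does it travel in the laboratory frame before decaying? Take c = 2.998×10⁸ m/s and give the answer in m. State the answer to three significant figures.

4.91 m

With β = 0.692, γ = 1/√(1 − 0.692²) = 1/√0.521136 = 1.3852.
Lab-frame lifetime: Δt = γτ = 1.3852 × 17.1 ns = 23.687 ns.
Distance: d = vΔt = 0.692 × 2.998×10⁸ m/s × 2.3687×10^-8 s = 4.91 m.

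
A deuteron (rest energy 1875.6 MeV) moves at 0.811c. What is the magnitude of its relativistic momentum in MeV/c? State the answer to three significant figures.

γ = 1/√(1 − β²) = 1/√(1 − 0.657721) = 1/√0.342279 = 1/0.585046 = 1.7093.
Momentum: p = γβ·mc = 1.7093 × 0.811 × 1875.6 MeV/c = 2600 MeV/c.

2600 MeV/c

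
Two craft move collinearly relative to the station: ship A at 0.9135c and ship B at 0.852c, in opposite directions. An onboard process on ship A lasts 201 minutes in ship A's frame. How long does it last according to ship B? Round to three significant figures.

Transform ship A's velocity into ship B's frame: (0.9135 + 0.852)/(1 + 0.9135·0.852) = 1.7655/1.778302, so the relative speed is 0.9928c.
At |u| = 0.9928c, γ = (1 − 0.985652)^(−1/2) = 8.3484.
The clock on ship A records proper time, so ship B measures Δt = γΔτ = 8.3484 × 201 = 1680 minutes.

1680 minutes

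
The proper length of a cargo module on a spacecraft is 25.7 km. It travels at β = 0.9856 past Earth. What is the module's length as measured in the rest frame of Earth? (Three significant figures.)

β² = 0.97140736, so γ = 1/√0.02859264 = 5.9139.
Length contraction: L = L₀/γ = 25.7/5.9139 = 4.35 km.

4.35 km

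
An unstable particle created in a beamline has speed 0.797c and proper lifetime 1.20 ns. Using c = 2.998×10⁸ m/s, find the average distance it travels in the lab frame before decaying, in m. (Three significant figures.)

γ = 1/√(1 − β²) = 1/√(1 − 0.635209) = 1/√0.364791 = 1/0.603979 = 1.6557.
Lab-frame lifetime: Δt = γτ = 1.6557 × 1.20 ns = 1.9868 ns.
Distance: d = vΔt = 0.797 × 2.998×10⁸ m/s × 1.9868×10^-9 s = 0.475 m.

0.475 m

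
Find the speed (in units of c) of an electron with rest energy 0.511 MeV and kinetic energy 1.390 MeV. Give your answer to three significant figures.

0.963c

K = (γ−1)mc², so γ = 1 + 1.390/0.511 = 3.7202.
Then v/c = √(1 − γ⁻²) = √(1 − 0.0722549) = √0.9277451 = 0.963.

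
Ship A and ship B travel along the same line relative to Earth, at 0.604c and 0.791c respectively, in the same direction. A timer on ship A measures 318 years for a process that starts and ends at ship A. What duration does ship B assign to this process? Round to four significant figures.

The velocity of ship A relative to ship B is (0.604 − 0.791)c / (1 − 0.604×0.791) = −0.35808c; relative speed 0.35808c.
γ for this relative speed: γ = 1/√(1 − 0.128221) = 1.071.
The clock on ship A records proper time, so ship B measures Δt = γΔτ = 1.071 × 318 = 340.6 years.

340.6 years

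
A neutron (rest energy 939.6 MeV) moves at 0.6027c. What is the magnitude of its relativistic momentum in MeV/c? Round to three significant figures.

With β = 0.6027, γ = 1/√(1 − 0.6027²) = 1/√0.63675271 = 1.2532.
Momentum: p = γβ·mc = 1.2532 × 0.6027 × 939.6 MeV/c = 710 MeV/c.

710 MeV/c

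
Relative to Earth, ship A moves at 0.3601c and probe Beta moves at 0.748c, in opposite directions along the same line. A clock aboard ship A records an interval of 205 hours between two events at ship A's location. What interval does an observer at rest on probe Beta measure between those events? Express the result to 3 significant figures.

Speed of ship A in probe Beta's frame: u = (v_A + v_B)/(1 + v_A v_B/c²) = (0.3601 + 0.748)/(1 + 0.3601×0.748) = 1.1081/1.2693548 = 0.87296; |u| = 0.87296c.
γ for this relative speed: γ = 1/√(1 − 0.762059) = 2.0501.
Ship A's interval is proper; time dilation gives Δt_B = γΔτ = 2.0501 × 205 hours = 420 hours.

420 hours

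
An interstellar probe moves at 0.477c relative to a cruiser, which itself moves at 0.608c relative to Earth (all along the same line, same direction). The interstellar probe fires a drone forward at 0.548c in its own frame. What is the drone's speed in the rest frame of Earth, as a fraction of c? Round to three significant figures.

Apply u = (u'+v)/(1+u'v) twice. Drone in the cruiser frame: (0.548+0.477)/(1+0.548·0.477) = 1.025/1.261396 = 0.81259c.
That velocity, transformed to the rest frame of Earth: (0.81259+0.608)/(1+0.81259·0.608) = 1.42059/1.49405472 = 0.95083c.

0.951c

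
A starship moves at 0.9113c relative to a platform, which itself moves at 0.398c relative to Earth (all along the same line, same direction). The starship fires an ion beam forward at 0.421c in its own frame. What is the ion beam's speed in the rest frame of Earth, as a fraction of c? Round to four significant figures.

Compose velocities in two stages. Stage 1 (into S'): u₁ = (0.421+0.9113)/(1+0.421×0.9113) = 0.96288.
Stage 2 (into S): u = (0.96288+0.398)/(1+0.96288×0.398) = 0.98384, so the speed is 0.9838c.

0.9838c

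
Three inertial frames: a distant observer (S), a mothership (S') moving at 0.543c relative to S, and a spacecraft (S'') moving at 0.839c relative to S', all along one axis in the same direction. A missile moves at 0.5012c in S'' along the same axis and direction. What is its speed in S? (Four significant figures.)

Compose velocities in two stages. Stage 1 (into S'): u₁ = (0.5012+0.839)/(1+0.5012×0.839) = 0.94347.
Stage 2 (into S): u = (0.94347+0.543)/(1+0.94347×0.543) = 0.98292, so the speed is 0.9829c.

0.9829c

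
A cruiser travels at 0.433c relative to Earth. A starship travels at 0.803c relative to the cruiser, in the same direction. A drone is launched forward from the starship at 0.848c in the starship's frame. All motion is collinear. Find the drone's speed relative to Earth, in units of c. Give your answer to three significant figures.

Compose velocities in two stages. Stage 1 (into S'): u₁ = (0.848+0.803)/(1+0.848×0.803) = 0.98219.
Stage 2 (into S): u = (0.98219+0.433)/(1+0.98219×0.433) = 0.99291, so the speed is 0.993c.

0.993c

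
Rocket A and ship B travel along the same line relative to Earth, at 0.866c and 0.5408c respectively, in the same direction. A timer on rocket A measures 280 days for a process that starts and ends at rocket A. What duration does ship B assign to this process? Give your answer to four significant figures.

The velocity of rocket A relative to ship B is (0.866 − 0.5408)c / (1 − 0.866×0.5408) = 0.61166c; relative speed 0.61166c.
γ for this relative speed: γ = 1/√(1 − 0.374128) = 1.264.
The clock on rocket A records proper time, so ship B measures Δt = γΔτ = 1.264 × 280 = 353.9 days.

353.9 days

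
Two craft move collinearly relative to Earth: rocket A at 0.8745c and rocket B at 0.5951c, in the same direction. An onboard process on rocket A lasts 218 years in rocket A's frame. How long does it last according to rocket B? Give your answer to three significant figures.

Transform rocket A's velocity into rocket B's frame: (0.8745 − 0.5951)/(1 − 0.8745·0.5951) = 0.2794/0.47958505, so the relative speed is 0.58259c.
At |u| = 0.58259c, γ = (1 − 0.339411)^(−1/2) = 1.2304.
Rocket A's interval is proper; time dilation gives Δt_B = γΔτ = 1.2304 × 218 years = 268 years.

268 years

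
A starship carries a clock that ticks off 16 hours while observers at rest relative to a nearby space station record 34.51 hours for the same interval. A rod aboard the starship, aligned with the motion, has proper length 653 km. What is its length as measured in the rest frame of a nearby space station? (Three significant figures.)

From Δt = γΔτ: γ = 34.51/16 = 2.15687.
L = L₀/γ = 653/2.15687 = 303 km.

303 km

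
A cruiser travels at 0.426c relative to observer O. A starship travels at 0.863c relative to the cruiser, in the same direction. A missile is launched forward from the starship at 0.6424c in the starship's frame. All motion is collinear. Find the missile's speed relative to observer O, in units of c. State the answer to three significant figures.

Apply u = (u'+v)/(1+u'v) twice. Missile in the cruiser frame: (0.6424+0.863)/(1+0.6424·0.863) = 1.5054/1.5543912 = 0.96848c.
That velocity, transformed to the rest frame of observer O: (0.96848+0.426)/(1+0.96848·0.426) = 1.39448/1.41257248 = 0.98719c.

0.987c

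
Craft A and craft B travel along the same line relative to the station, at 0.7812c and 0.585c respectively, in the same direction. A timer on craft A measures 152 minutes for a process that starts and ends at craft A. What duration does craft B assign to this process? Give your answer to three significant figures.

Transform craft A's velocity into craft B's frame: (0.7812 − 0.585)/(1 − 0.7812·0.585) = 0.1962/0.542998, so the relative speed is 0.36133c.
γ for this relative speed: γ = 1/√(1 − 0.130559) = 1.0725.
Craft A's interval is proper; time dilation gives Δt_B = γΔτ = 1.0725 × 152 minutes = 163 minutes.

163 minutes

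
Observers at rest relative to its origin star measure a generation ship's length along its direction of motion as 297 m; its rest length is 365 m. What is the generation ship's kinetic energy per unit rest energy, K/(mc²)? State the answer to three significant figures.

From L = L₀/γ: γ = 365/297 = 1.22896.
Since K = (γ−1)mc², K/(mc²) = 1.22896 − 1 = 0.229.

0.229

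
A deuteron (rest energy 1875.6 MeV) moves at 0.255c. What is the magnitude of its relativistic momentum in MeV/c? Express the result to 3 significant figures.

Lorentz factor: γ = (1 − 0.065025)^(−1/2) = 1.0342.
Momentum: p = γβ·mc = 1.0342 × 0.255 × 1875.6 MeV/c = 495 MeV/c.

495 MeV/c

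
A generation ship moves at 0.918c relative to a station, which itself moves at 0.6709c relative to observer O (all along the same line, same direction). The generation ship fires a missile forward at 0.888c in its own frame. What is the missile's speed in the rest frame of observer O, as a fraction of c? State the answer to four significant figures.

Apply u = (u'+v)/(1+u'v) twice. Missile in the station frame: (0.888+0.918)/(1+0.888·0.918) = 1.806/1.815184 = 0.99494c.
That velocity, transformed to the rest frame of observer O: (0.99494+0.6709)/(1+0.99494·0.6709) = 1.66584/1.667505246 = 0.999c.

0.9990c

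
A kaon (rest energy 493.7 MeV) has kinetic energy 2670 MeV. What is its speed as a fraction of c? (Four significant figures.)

0.9877c

γ = 1 + K/(mc²) = 1 + 2670/493.7 = 6.4081.
β = √(1 − 1/γ²) = √(1 − 0.0243524) = √0.9756476 = 0.9877.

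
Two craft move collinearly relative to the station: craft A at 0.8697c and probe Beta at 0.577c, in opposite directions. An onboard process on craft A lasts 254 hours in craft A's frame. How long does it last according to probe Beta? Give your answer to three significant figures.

The velocity of craft A relative to probe Beta is (0.8697 + 0.577)c / (1 + 0.8697×0.577) = 0.9633c; relative speed 0.9633c.
At |u| = 0.9633c, γ = (1 − 0.927947)^(−1/2) = 3.7254.
The clock on craft A records proper time, so probe Beta measures Δt = γΔτ = 3.7254 × 254 = 946 hours.

946 hours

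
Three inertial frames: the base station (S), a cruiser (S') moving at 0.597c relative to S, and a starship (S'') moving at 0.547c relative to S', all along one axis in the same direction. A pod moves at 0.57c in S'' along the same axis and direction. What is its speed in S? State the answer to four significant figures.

0.9603c

First combine the pod and starship (S''→S'): u₁ = (0.57 + 0.547)/(1 + 0.57×0.547) = 1.117/1.31179 = 0.85151.
Then combine with the cruiser (S'→S): u = (0.85151 + 0.597)/(1 + 0.85151×0.597) = 1.44851/1.50835147 = 0.96033.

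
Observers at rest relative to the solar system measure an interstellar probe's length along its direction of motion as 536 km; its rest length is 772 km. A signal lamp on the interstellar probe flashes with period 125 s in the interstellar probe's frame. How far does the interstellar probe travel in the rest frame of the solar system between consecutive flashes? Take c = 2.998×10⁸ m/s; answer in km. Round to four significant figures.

3.885×10^7 km

Length contraction gives γ = L₀/L = 772/536 = 1.4403.
β = √(1 − 1/γ²) = 0.71969. Lab-frame period = γτ = 1.4403×125 s = 180.04 s. Distance = βc × γτ = 0.71969 × 2.998×10⁸ m/s × 180.04 s = 3.8846×10^10 m = 3.885×10^7 km.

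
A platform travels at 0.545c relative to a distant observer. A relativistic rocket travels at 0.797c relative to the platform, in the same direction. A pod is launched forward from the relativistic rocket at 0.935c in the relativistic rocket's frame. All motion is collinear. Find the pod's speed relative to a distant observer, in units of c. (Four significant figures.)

Apply u = (u'+v)/(1+u'v) twice. Pod in the platform frame: (0.935+0.797)/(1+0.935·0.797) = 1.732/1.745195 = 0.99244c.
That velocity, transformed to the rest frame of a distant observer: (0.99244+0.545)/(1+0.99244·0.545) = 1.53744/1.5408798 = 0.99777c.

0.9978c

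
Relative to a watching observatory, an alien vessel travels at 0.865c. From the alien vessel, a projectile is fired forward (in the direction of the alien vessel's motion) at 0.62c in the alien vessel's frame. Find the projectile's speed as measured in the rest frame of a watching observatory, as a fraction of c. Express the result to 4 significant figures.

0.9666c

Relativistic velocity addition: u = (u' + v)/(1 + u'v/c²), with u' = 0.62c and v = 0.865c.
Numerator: 0.62 + 0.865 = 1.485. Denominator: 1 + (0.62)(0.865) = 1.5363.
u = 1.485/1.5363 = 0.96661, so the speed is 0.9666c.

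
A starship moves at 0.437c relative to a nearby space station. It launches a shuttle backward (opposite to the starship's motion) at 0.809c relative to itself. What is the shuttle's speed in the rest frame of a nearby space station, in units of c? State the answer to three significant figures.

Relativistic velocity addition: u = (u' + v)/(1 + u'v/c²), with u' = −0.809c and v = 0.437c.
Numerator: −0.809 + 0.437 = −0.372. Denominator: 1 + (−0.809)(0.437) = 0.646467.
u = −0.372/0.646467 = −0.57544, so the speed is 0.575c.

0.575c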